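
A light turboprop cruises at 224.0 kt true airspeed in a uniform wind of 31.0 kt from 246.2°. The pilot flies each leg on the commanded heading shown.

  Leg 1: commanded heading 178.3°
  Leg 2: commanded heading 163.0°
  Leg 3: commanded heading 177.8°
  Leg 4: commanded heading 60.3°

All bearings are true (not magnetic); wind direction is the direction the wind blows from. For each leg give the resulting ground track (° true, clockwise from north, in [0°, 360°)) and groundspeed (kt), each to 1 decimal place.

Leg 1: heading 178.3°; drift -7.7° → track 170.6°, groundspeed 214.3 kt
Leg 2: heading 163.0°; drift -8.0° → track 155.0°, groundspeed 222.5 kt
Leg 3: heading 177.8°; drift -7.7° → track 170.1°, groundspeed 214.5 kt
Leg 4: heading 60.3°; drift +0.7° → track 61.0°, groundspeed 254.9 kt

Leg 1: track=170.6°, groundspeed=214.3 kt
Leg 2: track=155.0°, groundspeed=222.5 kt
Leg 3: track=170.1°, groundspeed=214.5 kt
Leg 4: track=61.0°, groundspeed=254.9 kt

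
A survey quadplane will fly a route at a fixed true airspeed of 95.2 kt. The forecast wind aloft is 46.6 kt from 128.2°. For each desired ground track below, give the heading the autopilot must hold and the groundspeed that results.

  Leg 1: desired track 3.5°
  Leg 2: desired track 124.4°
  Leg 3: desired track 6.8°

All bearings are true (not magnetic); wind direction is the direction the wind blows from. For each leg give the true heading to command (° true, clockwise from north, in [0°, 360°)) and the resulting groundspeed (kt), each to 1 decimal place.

Leg 1: desired track 3.5°; wind correction +23.7° → command heading 27.2°, groundspeed 113.7 kt
Leg 2: desired track 124.4°; wind correction +1.9° → command heading 126.3°, groundspeed 48.7 kt
Leg 3: desired track 6.8°; wind correction +24.7° → command heading 31.5°, groundspeed 110.8 kt

Leg 1: heading=27.2°, groundspeed=113.7 kt
Leg 2: heading=126.3°, groundspeed=48.7 kt
Leg 3: heading=31.5°, groundspeed=110.8 kt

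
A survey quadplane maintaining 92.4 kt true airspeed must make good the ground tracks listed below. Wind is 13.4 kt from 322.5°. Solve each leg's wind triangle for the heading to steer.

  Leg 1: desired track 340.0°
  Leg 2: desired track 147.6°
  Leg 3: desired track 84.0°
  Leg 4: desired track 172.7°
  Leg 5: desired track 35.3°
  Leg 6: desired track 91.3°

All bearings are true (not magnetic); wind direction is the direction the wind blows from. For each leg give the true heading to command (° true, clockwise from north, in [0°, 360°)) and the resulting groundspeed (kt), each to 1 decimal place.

Leg 1: heading=337.5°, groundspeed=79.5 kt
Leg 2: heading=148.3°, groundspeed=105.7 kt
Leg 3: heading=76.9°, groundspeed=98.7 kt
Leg 4: heading=176.9°, groundspeed=103.7 kt
Leg 5: heading=27.3°, groundspeed=87.5 kt
Leg 6: heading=84.8°, groundspeed=100.2 kt

Leg 1: desired track 340.0°; wind correction -2.5° → command heading 337.5°, groundspeed 79.5 kt
Leg 2: desired track 147.6°; wind correction +0.7° → command heading 148.3°, groundspeed 105.7 kt
Leg 3: desired track 84.0°; wind correction -7.1° → command heading 76.9°, groundspeed 98.7 kt
Leg 4: desired track 172.7°; wind correction +4.2° → command heading 176.9°, groundspeed 103.7 kt
Leg 5: desired track 35.3°; wind correction -8.0° → command heading 27.3°, groundspeed 87.5 kt
Leg 6: desired track 91.3°; wind correction -6.5° → command heading 84.8°, groundspeed 100.2 kt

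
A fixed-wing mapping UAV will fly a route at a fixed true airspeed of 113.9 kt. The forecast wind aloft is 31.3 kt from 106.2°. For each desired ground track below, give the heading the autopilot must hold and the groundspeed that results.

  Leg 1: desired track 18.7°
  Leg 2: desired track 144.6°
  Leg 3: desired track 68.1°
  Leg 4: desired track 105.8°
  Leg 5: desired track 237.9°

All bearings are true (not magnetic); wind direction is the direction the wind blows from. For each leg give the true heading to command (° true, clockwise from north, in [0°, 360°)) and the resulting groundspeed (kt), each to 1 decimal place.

Leg 1: heading=34.6°, groundspeed=108.2 kt
Leg 2: heading=134.8°, groundspeed=87.7 kt
Leg 3: heading=77.9°, groundspeed=87.6 kt
Leg 4: heading=105.9°, groundspeed=82.6 kt
Leg 5: heading=226.1°, groundspeed=132.3 kt

Leg 1: desired track 18.7°; wind correction +15.9° → command heading 34.6°, groundspeed 108.2 kt
Leg 2: desired track 144.6°; wind correction -9.8° → command heading 134.8°, groundspeed 87.7 kt
Leg 3: desired track 68.1°; wind correction +9.8° → command heading 77.9°, groundspeed 87.6 kt
Leg 4: desired track 105.8°; wind correction +0.1° → command heading 105.9°, groundspeed 82.6 kt
Leg 5: desired track 237.9°; wind correction -11.8° → command heading 226.1°, groundspeed 132.3 kt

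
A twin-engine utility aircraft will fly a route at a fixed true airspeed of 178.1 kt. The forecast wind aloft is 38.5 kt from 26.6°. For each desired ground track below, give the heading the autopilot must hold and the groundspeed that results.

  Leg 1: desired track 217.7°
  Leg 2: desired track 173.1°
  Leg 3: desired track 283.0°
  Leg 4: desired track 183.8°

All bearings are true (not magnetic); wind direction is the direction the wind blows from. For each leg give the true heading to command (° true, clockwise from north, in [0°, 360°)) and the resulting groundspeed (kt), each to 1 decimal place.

Leg 1: desired track 217.7°; wind correction +2.4° → command heading 220.1°, groundspeed 215.7 kt
Leg 2: desired track 173.1°; wind correction -6.9° → command heading 166.2°, groundspeed 208.9 kt
Leg 3: desired track 283.0°; wind correction +12.1° → command heading 295.1°, groundspeed 183.2 kt
Leg 4: desired track 183.8°; wind correction -4.8° → command heading 179.0°, groundspeed 213.0 kt

Leg 1: heading=220.1°, groundspeed=215.7 kt
Leg 2: heading=166.2°, groundspeed=208.9 kt
Leg 3: heading=295.1°, groundspeed=183.2 kt
Leg 4: heading=179.0°, groundspeed=213.0 kt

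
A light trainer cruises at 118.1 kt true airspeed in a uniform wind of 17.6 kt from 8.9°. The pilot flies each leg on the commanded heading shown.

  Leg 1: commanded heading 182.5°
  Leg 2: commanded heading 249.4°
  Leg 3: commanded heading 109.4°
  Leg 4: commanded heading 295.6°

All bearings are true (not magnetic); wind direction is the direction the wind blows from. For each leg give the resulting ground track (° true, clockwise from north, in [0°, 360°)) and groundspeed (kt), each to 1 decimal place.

Leg 1: track=183.3°, groundspeed=135.6 kt
Leg 2: track=242.5°, groundspeed=127.7 kt
Leg 3: track=117.5°, groundspeed=122.5 kt
Leg 4: track=287.1°, groundspeed=114.3 kt

Leg 1: heading 182.5°; drift +0.8° → track 183.3°, groundspeed 135.6 kt
Leg 2: heading 249.4°; drift -6.9° → track 242.5°, groundspeed 127.7 kt
Leg 3: heading 109.4°; drift +8.1° → track 117.5°, groundspeed 122.5 kt
Leg 4: heading 295.6°; drift -8.5° → track 287.1°, groundspeed 114.3 kt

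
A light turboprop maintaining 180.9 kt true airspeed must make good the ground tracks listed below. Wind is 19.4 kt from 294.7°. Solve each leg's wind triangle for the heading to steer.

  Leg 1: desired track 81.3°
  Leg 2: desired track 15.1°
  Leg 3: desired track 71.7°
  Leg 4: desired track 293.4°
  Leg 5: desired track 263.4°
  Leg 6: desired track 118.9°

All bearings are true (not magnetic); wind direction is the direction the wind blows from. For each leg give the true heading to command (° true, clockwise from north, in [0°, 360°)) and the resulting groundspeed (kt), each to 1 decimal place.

Leg 1: heading=77.9°, groundspeed=196.8 kt
Leg 2: heading=9.0°, groundspeed=176.7 kt
Leg 3: heading=67.5°, groundspeed=194.6 kt
Leg 4: heading=293.5°, groundspeed=161.5 kt
Leg 5: heading=266.6°, groundspeed=164.0 kt
Leg 6: heading=119.4°, groundspeed=200.2 kt

Leg 1: desired track 81.3°; wind correction -3.4° → command heading 77.9°, groundspeed 196.8 kt
Leg 2: desired track 15.1°; wind correction -6.1° → command heading 9.0°, groundspeed 176.7 kt
Leg 3: desired track 71.7°; wind correction -4.2° → command heading 67.5°, groundspeed 194.6 kt
Leg 4: desired track 293.4°; wind correction +0.1° → command heading 293.5°, groundspeed 161.5 kt
Leg 5: desired track 263.4°; wind correction +3.2° → command heading 266.6°, groundspeed 164.0 kt
Leg 6: desired track 118.9°; wind correction +0.5° → command heading 119.4°, groundspeed 200.2 kt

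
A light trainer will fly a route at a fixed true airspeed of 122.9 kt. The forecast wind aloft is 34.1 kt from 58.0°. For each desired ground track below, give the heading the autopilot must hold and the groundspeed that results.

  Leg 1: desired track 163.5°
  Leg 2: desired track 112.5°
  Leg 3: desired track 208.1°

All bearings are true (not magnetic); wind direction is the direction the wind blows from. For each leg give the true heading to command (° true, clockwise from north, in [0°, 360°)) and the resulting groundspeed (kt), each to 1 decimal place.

Leg 1: desired track 163.5°; wind correction -15.5° → command heading 148.0°, groundspeed 127.5 kt
Leg 2: desired track 112.5°; wind correction -13.1° → command heading 99.4°, groundspeed 99.9 kt
Leg 3: desired track 208.1°; wind correction -8.0° → command heading 200.1°, groundspeed 151.3 kt

Leg 1: heading=148.0°, groundspeed=127.5 kt
Leg 2: heading=99.4°, groundspeed=99.9 kt
Leg 3: heading=200.1°, groundspeed=151.3 kt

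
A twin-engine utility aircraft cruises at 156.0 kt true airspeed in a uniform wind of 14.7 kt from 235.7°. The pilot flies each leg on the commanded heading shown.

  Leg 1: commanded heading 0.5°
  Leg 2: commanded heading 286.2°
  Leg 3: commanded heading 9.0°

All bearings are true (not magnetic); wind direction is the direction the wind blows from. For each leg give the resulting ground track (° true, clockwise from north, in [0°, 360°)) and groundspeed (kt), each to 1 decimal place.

Leg 1: track=4.7°, groundspeed=164.8 kt
Leg 2: track=290.6°, groundspeed=147.1 kt
Leg 3: track=12.7°, groundspeed=166.4 kt

Leg 1: heading 0.5°; drift +4.2° → track 4.7°, groundspeed 164.8 kt
Leg 2: heading 286.2°; drift +4.4° → track 290.6°, groundspeed 147.1 kt
Leg 3: heading 9.0°; drift +3.7° → track 12.7°, groundspeed 166.4 kt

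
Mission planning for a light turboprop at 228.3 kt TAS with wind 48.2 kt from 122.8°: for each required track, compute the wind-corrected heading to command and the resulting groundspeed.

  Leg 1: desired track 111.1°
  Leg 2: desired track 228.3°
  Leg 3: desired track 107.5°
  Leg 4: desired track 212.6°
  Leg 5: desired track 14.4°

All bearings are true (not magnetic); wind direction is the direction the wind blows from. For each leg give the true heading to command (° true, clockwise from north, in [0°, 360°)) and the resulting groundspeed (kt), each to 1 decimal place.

Leg 1: desired track 111.1°; wind correction +2.5° → command heading 113.6°, groundspeed 180.9 kt
Leg 2: desired track 228.3°; wind correction -11.7° → command heading 216.6°, groundspeed 236.4 kt
Leg 3: desired track 107.5°; wind correction +3.2° → command heading 110.7°, groundspeed 181.5 kt
Leg 4: desired track 212.6°; wind correction -12.2° → command heading 200.4°, groundspeed 223.0 kt
Leg 5: desired track 14.4°; wind correction +11.6° → command heading 26.0°, groundspeed 238.9 kt

Leg 1: heading=113.6°, groundspeed=180.9 kt
Leg 2: heading=216.6°, groundspeed=236.4 kt
Leg 3: heading=110.7°, groundspeed=181.5 kt
Leg 4: heading=200.4°, groundspeed=223.0 kt
Leg 5: heading=26.0°, groundspeed=238.9 kt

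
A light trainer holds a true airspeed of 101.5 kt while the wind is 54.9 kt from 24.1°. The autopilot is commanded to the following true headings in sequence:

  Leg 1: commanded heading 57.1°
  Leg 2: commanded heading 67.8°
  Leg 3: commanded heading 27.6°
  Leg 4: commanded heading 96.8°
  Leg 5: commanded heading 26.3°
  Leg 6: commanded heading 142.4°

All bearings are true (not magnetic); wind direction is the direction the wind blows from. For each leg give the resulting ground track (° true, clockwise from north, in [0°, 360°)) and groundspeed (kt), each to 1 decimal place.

Leg 1: heading 57.1°; drift +28.3° → track 85.4°, groundspeed 63.0 kt
Leg 2: heading 67.8°; drift +31.5° → track 99.3°, groundspeed 72.5 kt
Leg 3: heading 27.6°; drift +4.1° → track 31.7°, groundspeed 46.8 kt
Leg 4: heading 96.8°; drift +31.6° → track 128.4°, groundspeed 100.0 kt
Leg 5: heading 26.3°; drift +2.6° → track 28.9°, groundspeed 46.7 kt
Leg 6: heading 142.4°; drift +20.8° → track 163.2°, groundspeed 136.4 kt

Leg 1: track=85.4°, groundspeed=63.0 kt
Leg 2: track=99.3°, groundspeed=72.5 kt
Leg 3: track=31.7°, groundspeed=46.8 kt
Leg 4: track=128.4°, groundspeed=100.0 kt
Leg 5: track=28.9°, groundspeed=46.7 kt
Leg 6: track=163.2°, groundspeed=136.4 kt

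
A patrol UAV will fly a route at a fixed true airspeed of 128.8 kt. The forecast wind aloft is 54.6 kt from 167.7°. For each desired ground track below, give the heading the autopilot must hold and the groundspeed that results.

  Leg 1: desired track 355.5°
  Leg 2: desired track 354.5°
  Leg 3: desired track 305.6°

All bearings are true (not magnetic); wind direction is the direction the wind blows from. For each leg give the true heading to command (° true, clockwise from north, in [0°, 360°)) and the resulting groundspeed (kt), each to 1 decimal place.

Leg 1: desired track 355.5°; wind correction +3.3° → command heading 358.8°, groundspeed 182.7 kt
Leg 2: desired track 354.5°; wind correction +2.9° → command heading 357.4°, groundspeed 182.9 kt
Leg 3: desired track 305.6°; wind correction -16.5° → command heading 289.1°, groundspeed 164.0 kt

Leg 1: heading=358.8°, groundspeed=182.7 kt
Leg 2: heading=357.4°, groundspeed=182.9 kt
Leg 3: heading=289.1°, groundspeed=164.0 kt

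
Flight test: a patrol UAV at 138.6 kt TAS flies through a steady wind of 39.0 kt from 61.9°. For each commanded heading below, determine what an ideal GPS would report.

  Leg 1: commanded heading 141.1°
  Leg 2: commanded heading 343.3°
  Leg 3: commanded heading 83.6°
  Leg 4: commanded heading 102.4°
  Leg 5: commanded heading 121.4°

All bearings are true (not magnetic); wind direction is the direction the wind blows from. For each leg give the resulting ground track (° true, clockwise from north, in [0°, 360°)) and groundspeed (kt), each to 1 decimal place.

Leg 1: heading 141.1°; drift +16.3° → track 157.4°, groundspeed 136.8 kt
Leg 2: heading 343.3°; drift -16.3° → track 327.0°, groundspeed 136.4 kt
Leg 3: heading 83.6°; drift +8.0° → track 91.6°, groundspeed 103.4 kt
Leg 4: heading 102.4°; drift +13.1° → track 115.5°, groundspeed 111.8 kt
Leg 5: heading 121.4°; drift +15.8° → track 137.2°, groundspeed 123.5 kt

Leg 1: track=157.4°, groundspeed=136.8 kt
Leg 2: track=327.0°, groundspeed=136.4 kt
Leg 3: track=91.6°, groundspeed=103.4 kt
Leg 4: track=115.5°, groundspeed=111.8 kt
Leg 5: track=137.2°, groundspeed=123.5 kt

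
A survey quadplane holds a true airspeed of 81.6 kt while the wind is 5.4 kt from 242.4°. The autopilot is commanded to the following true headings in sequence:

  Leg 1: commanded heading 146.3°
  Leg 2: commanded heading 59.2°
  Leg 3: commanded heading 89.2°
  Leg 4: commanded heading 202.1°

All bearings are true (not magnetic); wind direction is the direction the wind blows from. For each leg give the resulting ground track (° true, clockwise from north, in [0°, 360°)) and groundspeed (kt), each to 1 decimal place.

Leg 1: heading 146.3°; drift -3.7° → track 142.6°, groundspeed 82.3 kt
Leg 2: heading 59.2°; drift +0.2° → track 59.4°, groundspeed 87.0 kt
Leg 3: heading 89.2°; drift -1.6° → track 87.6°, groundspeed 86.5 kt
Leg 4: heading 202.1°; drift -2.6° → track 199.5°, groundspeed 77.6 kt

Leg 1: track=142.6°, groundspeed=82.3 kt
Leg 2: track=59.4°, groundspeed=87.0 kt
Leg 3: track=87.6°, groundspeed=86.5 kt
Leg 4: track=199.5°, groundspeed=77.6 kt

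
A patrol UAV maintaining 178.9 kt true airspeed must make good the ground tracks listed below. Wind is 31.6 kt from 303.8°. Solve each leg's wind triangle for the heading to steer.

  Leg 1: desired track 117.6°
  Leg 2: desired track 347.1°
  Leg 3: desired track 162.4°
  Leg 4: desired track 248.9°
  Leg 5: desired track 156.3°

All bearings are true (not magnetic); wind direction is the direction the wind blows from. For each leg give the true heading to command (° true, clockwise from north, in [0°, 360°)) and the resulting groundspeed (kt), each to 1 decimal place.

Leg 1: desired track 117.6°; wind correction -1.1° → command heading 116.5°, groundspeed 210.3 kt
Leg 2: desired track 347.1°; wind correction -7.0° → command heading 340.1°, groundspeed 154.6 kt
Leg 3: desired track 162.4°; wind correction +6.3° → command heading 168.7°, groundspeed 202.5 kt
Leg 4: desired track 248.9°; wind correction +8.3° → command heading 257.2°, groundspeed 158.9 kt
Leg 5: desired track 156.3°; wind correction +5.4° → command heading 161.7°, groundspeed 204.7 kt

Leg 1: heading=116.5°, groundspeed=210.3 kt
Leg 2: heading=340.1°, groundspeed=154.6 kt
Leg 3: heading=168.7°, groundspeed=202.5 kt
Leg 4: heading=257.2°, groundspeed=158.9 kt
Leg 5: heading=161.7°, groundspeed=204.7 kt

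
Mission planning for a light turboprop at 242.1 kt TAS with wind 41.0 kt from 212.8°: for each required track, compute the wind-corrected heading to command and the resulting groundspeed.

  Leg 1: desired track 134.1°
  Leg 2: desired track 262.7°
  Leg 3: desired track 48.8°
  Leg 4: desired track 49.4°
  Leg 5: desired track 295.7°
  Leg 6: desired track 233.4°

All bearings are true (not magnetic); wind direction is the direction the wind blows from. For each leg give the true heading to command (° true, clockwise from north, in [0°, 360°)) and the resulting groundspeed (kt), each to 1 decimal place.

Leg 1: heading=143.7°, groundspeed=230.7 kt
Leg 2: heading=255.3°, groundspeed=213.7 kt
Leg 3: heading=51.5°, groundspeed=281.2 kt
Leg 4: heading=52.2°, groundspeed=281.1 kt
Leg 5: heading=286.0°, groundspeed=233.6 kt
Leg 6: heading=230.0°, groundspeed=203.3 kt

Leg 1: desired track 134.1°; wind correction +9.6° → command heading 143.7°, groundspeed 230.7 kt
Leg 2: desired track 262.7°; wind correction -7.4° → command heading 255.3°, groundspeed 213.7 kt
Leg 3: desired track 48.8°; wind correction +2.7° → command heading 51.5°, groundspeed 281.2 kt
Leg 4: desired track 49.4°; wind correction +2.8° → command heading 52.2°, groundspeed 281.1 kt
Leg 5: desired track 295.7°; wind correction -9.7° → command heading 286.0°, groundspeed 233.6 kt
Leg 6: desired track 233.4°; wind correction -3.4° → command heading 230.0°, groundspeed 203.3 kt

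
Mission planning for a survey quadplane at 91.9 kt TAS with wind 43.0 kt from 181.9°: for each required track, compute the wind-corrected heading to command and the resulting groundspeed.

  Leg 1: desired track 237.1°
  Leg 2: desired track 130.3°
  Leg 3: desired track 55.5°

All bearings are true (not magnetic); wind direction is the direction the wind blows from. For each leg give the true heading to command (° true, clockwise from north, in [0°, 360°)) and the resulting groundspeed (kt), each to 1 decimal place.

Leg 1: desired track 237.1°; wind correction -22.6° → command heading 214.5°, groundspeed 60.3 kt
Leg 2: desired track 130.3°; wind correction +21.5° → command heading 151.8°, groundspeed 58.8 kt
Leg 3: desired track 55.5°; wind correction +22.1° → command heading 77.6°, groundspeed 110.7 kt

Leg 1: heading=214.5°, groundspeed=60.3 kt
Leg 2: heading=151.8°, groundspeed=58.8 kt
Leg 3: heading=77.6°, groundspeed=110.7 kt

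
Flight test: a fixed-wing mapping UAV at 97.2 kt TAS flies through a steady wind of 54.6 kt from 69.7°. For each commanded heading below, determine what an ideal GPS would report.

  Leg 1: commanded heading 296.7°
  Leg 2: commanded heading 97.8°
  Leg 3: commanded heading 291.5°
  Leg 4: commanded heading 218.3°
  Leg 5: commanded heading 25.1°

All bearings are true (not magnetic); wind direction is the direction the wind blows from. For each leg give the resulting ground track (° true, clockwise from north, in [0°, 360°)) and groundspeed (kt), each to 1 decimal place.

Leg 1: heading 296.7°; drift -16.5° → track 280.2°, groundspeed 140.2 kt
Leg 2: heading 97.8°; drift +27.7° → track 125.5°, groundspeed 55.4 kt
Leg 3: heading 291.5°; drift -14.8° → track 276.7°, groundspeed 142.6 kt
Leg 4: heading 218.3°; drift +11.2° → track 229.5°, groundspeed 146.6 kt
Leg 5: heading 25.1°; drift -33.3° → track 351.8°, groundspeed 69.8 kt

Leg 1: track=280.2°, groundspeed=140.2 kt
Leg 2: track=125.5°, groundspeed=55.4 kt
Leg 3: track=276.7°, groundspeed=142.6 kt
Leg 4: track=229.5°, groundspeed=146.6 kt
Leg 5: track=351.8°, groundspeed=69.8 kt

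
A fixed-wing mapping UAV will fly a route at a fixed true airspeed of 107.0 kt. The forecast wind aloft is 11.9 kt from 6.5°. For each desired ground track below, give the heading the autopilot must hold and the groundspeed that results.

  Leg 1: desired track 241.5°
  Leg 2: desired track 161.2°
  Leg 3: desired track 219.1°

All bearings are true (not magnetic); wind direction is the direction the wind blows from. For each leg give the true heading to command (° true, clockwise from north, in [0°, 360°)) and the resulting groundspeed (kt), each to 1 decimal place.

Leg 1: desired track 241.5°; wind correction +5.2° → command heading 246.7°, groundspeed 113.4 kt
Leg 2: desired track 161.2°; wind correction -2.7° → command heading 158.5°, groundspeed 117.6 kt
Leg 3: desired track 219.1°; wind correction +3.4° → command heading 222.5°, groundspeed 116.8 kt

Leg 1: heading=246.7°, groundspeed=113.4 kt
Leg 2: heading=158.5°, groundspeed=117.6 kt
Leg 3: heading=222.5°, groundspeed=116.8 kt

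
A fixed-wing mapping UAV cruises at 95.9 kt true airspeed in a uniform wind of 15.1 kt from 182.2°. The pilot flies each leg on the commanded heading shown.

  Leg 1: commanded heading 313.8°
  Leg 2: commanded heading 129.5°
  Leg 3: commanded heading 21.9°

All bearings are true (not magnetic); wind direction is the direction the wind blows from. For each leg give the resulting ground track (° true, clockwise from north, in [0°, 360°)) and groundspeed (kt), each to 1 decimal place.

Leg 1: heading 313.8°; drift +6.1° → track 319.9°, groundspeed 106.5 kt
Leg 2: heading 129.5°; drift -7.9° → track 121.6°, groundspeed 87.6 kt
Leg 3: heading 21.9°; drift -2.6° → track 19.3°, groundspeed 110.2 kt

Leg 1: track=319.9°, groundspeed=106.5 kt
Leg 2: track=121.6°, groundspeed=87.6 kt
Leg 3: track=19.3°, groundspeed=110.2 kt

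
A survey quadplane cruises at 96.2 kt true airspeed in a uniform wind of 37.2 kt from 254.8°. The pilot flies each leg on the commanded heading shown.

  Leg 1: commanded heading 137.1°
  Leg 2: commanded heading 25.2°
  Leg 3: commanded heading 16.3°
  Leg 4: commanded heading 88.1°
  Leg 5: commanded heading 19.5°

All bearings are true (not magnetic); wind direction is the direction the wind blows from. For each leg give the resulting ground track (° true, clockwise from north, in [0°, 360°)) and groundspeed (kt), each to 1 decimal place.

Leg 1: heading 137.1°; drift -16.2° → track 120.9°, groundspeed 118.2 kt
Leg 2: heading 25.2°; drift +13.2° → track 38.4°, groundspeed 123.6 kt
Leg 3: heading 16.3°; drift +15.3° → track 31.6°, groundspeed 119.9 kt
Leg 4: heading 88.1°; drift -3.7° → track 84.4°, groundspeed 132.7 kt
Leg 5: heading 19.5°; drift +14.6° → track 34.1°, groundspeed 121.3 kt

Leg 1: track=120.9°, groundspeed=118.2 kt
Leg 2: track=38.4°, groundspeed=123.6 kt
Leg 3: track=31.6°, groundspeed=119.9 kt
Leg 4: track=84.4°, groundspeed=132.7 kt
Leg 5: track=34.1°, groundspeed=121.3 kt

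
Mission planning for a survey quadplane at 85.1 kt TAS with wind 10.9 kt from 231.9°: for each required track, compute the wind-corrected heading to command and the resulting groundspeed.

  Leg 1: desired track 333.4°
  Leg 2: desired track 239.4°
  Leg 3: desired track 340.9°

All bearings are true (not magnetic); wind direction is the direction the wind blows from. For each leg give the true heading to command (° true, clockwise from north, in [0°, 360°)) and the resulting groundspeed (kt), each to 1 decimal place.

Leg 1: heading=326.2°, groundspeed=86.6 kt
Leg 2: heading=238.4°, groundspeed=74.3 kt
Leg 3: heading=333.9°, groundspeed=88.0 kt

Leg 1: desired track 333.4°; wind correction -7.2° → command heading 326.2°, groundspeed 86.6 kt
Leg 2: desired track 239.4°; wind correction -1.0° → command heading 238.4°, groundspeed 74.3 kt
Leg 3: desired track 340.9°; wind correction -7.0° → command heading 333.9°, groundspeed 88.0 kt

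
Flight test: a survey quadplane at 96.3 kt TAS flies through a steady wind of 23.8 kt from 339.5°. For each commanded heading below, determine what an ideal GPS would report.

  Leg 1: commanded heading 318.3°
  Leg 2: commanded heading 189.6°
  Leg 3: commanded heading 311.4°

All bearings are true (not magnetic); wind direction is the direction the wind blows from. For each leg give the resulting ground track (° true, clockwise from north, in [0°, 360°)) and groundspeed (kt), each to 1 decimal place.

Leg 1: heading 318.3°; drift -6.6° → track 311.7°, groundspeed 74.6 kt
Leg 2: heading 189.6°; drift -5.8° → track 183.8°, groundspeed 117.5 kt
Leg 3: heading 311.4°; drift -8.5° → track 302.9°, groundspeed 76.1 kt

Leg 1: track=311.7°, groundspeed=74.6 kt
Leg 2: track=183.8°, groundspeed=117.5 kt
Leg 3: track=302.9°, groundspeed=76.1 kt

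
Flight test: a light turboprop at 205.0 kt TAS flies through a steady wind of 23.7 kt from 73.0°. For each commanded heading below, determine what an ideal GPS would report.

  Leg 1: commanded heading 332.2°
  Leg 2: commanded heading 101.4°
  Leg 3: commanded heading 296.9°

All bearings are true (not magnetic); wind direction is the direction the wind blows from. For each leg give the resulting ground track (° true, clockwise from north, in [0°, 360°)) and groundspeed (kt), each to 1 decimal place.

Leg 1: track=325.9°, groundspeed=210.7 kt
Leg 2: track=104.9°, groundspeed=184.5 kt
Leg 3: track=292.7°, groundspeed=222.7 kt

Leg 1: heading 332.2°; drift -6.3° → track 325.9°, groundspeed 210.7 kt
Leg 2: heading 101.4°; drift +3.5° → track 104.9°, groundspeed 184.5 kt
Leg 3: heading 296.9°; drift -4.2° → track 292.7°, groundspeed 222.7 kt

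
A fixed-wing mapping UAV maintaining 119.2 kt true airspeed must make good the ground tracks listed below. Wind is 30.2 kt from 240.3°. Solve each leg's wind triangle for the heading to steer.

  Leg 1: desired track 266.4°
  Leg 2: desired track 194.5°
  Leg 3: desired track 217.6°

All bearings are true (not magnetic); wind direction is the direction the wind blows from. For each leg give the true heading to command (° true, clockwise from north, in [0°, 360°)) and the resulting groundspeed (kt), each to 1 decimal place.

Leg 1: desired track 266.4°; wind correction -6.4° → command heading 260.0°, groundspeed 91.3 kt
Leg 2: desired track 194.5°; wind correction +10.5° → command heading 205.0°, groundspeed 96.2 kt
Leg 3: desired track 217.6°; wind correction +5.6° → command heading 223.2°, groundspeed 90.8 kt

Leg 1: heading=260.0°, groundspeed=91.3 kt
Leg 2: heading=205.0°, groundspeed=96.2 kt
Leg 3: heading=223.2°, groundspeed=90.8 kt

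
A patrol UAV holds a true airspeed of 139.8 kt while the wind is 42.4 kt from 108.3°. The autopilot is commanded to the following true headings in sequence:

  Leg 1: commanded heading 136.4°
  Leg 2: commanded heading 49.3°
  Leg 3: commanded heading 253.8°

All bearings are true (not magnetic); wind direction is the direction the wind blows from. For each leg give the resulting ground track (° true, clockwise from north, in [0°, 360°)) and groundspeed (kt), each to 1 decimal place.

Leg 1: heading 136.4°; drift +11.0° → track 147.4°, groundspeed 104.3 kt
Leg 2: heading 49.3°; drift -17.1° → track 32.2°, groundspeed 123.4 kt
Leg 3: heading 253.8°; drift +7.8° → track 261.6°, groundspeed 176.4 kt

Leg 1: track=147.4°, groundspeed=104.3 kt
Leg 2: track=32.2°, groundspeed=123.4 kt
Leg 3: track=261.6°, groundspeed=176.4 kt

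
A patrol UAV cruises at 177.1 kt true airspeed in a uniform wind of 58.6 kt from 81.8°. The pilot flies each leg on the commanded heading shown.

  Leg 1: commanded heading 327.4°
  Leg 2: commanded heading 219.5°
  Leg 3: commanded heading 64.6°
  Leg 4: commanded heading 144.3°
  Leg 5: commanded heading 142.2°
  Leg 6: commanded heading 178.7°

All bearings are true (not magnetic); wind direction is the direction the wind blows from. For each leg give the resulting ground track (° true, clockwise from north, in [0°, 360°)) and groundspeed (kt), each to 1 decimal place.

Leg 1: heading 327.4°; drift -14.8° → track 312.6°, groundspeed 208.3 kt
Leg 2: heading 219.5°; drift +10.1° → track 229.6°, groundspeed 223.9 kt
Leg 3: heading 64.6°; drift -8.1° → track 56.5°, groundspeed 122.4 kt
Leg 4: heading 144.3°; drift +19.1° → track 163.4°, groundspeed 158.8 kt
Leg 5: heading 142.2°; drift +19.0° → track 161.2°, groundspeed 156.7 kt
Leg 6: heading 178.7°; drift +17.5° → track 196.2°, groundspeed 193.1 kt

Leg 1: track=312.6°, groundspeed=208.3 kt
Leg 2: track=229.6°, groundspeed=223.9 kt
Leg 3: track=56.5°, groundspeed=122.4 kt
Leg 4: track=163.4°, groundspeed=158.8 kt
Leg 5: track=161.2°, groundspeed=156.7 kt
Leg 6: track=196.2°, groundspeed=193.1 kt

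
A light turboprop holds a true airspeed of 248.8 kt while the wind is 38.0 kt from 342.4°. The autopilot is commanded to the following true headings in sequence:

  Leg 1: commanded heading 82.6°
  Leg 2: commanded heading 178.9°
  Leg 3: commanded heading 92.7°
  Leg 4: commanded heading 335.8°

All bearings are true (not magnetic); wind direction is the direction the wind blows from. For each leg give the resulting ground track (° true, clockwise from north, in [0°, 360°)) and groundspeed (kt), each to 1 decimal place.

Leg 1: heading 82.6°; drift +8.3° → track 90.9°, groundspeed 258.3 kt
Leg 2: heading 178.9°; drift -2.2° → track 176.7°, groundspeed 285.4 kt
Leg 3: heading 92.7°; drift +7.7° → track 100.4°, groundspeed 264.4 kt
Leg 4: heading 335.8°; drift -1.2° → track 334.6°, groundspeed 211.1 kt

Leg 1: track=90.9°, groundspeed=258.3 kt
Leg 2: track=176.7°, groundspeed=285.4 kt
Leg 3: track=100.4°, groundspeed=264.4 kt
Leg 4: track=334.6°, groundspeed=211.1 kt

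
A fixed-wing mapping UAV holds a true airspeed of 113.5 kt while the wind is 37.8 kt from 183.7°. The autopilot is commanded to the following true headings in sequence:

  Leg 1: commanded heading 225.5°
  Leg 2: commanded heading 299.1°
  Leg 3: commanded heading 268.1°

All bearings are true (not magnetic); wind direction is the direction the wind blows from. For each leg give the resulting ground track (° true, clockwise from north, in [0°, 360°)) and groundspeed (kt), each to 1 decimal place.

Leg 1: track=242.0°, groundspeed=89.0 kt
Leg 2: track=313.8°, groundspeed=134.1 kt
Leg 3: track=287.0°, groundspeed=116.1 kt

Leg 1: heading 225.5°; drift +16.5° → track 242.0°, groundspeed 89.0 kt
Leg 2: heading 299.1°; drift +14.7° → track 313.8°, groundspeed 134.1 kt
Leg 3: heading 268.1°; drift +18.9° → track 287.0°, groundspeed 116.1 kt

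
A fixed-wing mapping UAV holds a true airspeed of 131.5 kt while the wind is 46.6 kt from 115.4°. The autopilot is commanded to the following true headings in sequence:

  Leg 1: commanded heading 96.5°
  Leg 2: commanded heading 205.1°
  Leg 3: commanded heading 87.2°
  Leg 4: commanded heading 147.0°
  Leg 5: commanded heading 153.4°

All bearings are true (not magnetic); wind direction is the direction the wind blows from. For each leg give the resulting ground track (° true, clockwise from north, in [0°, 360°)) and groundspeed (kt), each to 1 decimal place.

Leg 1: track=86.7°, groundspeed=88.7 kt
Leg 2: track=224.6°, groundspeed=139.3 kt
Leg 3: track=73.5°, groundspeed=93.1 kt
Leg 4: track=161.9°, groundspeed=95.0 kt
Leg 5: track=170.2°, groundspeed=99.0 kt

Leg 1: heading 96.5°; drift -9.8° → track 86.7°, groundspeed 88.7 kt
Leg 2: heading 205.1°; drift +19.5° → track 224.6°, groundspeed 139.3 kt
Leg 3: heading 87.2°; drift -13.7° → track 73.5°, groundspeed 93.1 kt
Leg 4: heading 147.0°; drift +14.9° → track 161.9°, groundspeed 95.0 kt
Leg 5: heading 153.4°; drift +16.8° → track 170.2°, groundspeed 99.0 kt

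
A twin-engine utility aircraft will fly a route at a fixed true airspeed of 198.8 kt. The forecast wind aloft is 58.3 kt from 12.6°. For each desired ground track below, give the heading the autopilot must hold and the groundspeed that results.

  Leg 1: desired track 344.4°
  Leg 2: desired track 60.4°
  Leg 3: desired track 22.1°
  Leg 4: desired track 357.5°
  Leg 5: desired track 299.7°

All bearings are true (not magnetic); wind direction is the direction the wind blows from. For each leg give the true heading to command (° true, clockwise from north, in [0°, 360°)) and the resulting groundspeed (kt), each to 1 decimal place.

Leg 1: desired track 344.4°; wind correction +8.0° → command heading 352.4°, groundspeed 145.5 kt
Leg 2: desired track 60.4°; wind correction -12.5° → command heading 47.9°, groundspeed 154.9 kt
Leg 3: desired track 22.1°; wind correction -2.8° → command heading 19.3°, groundspeed 141.1 kt
Leg 4: desired track 357.5°; wind correction +4.4° → command heading 1.9°, groundspeed 141.9 kt
Leg 5: desired track 299.7°; wind correction +16.3° → command heading 316.0°, groundspeed 173.7 kt

Leg 1: heading=352.4°, groundspeed=145.5 kt
Leg 2: heading=47.9°, groundspeed=154.9 kt
Leg 3: heading=19.3°, groundspeed=141.1 kt
Leg 4: heading=1.9°, groundspeed=141.9 kt
Leg 5: heading=316.0°, groundspeed=173.7 kt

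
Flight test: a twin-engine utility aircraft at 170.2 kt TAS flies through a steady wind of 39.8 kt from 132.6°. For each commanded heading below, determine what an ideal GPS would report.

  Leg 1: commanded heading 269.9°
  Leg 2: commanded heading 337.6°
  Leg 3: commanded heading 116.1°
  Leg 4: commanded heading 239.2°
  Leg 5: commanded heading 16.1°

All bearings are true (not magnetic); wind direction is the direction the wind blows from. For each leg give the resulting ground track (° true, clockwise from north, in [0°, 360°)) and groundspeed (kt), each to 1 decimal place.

Leg 1: heading 269.9°; drift +7.7° → track 277.6°, groundspeed 201.3 kt
Leg 2: heading 337.6°; drift -4.7° → track 332.9°, groundspeed 207.0 kt
Leg 3: heading 116.1°; drift -4.9° → track 111.2°, groundspeed 132.5 kt
Leg 4: heading 239.2°; drift +11.9° → track 251.1°, groundspeed 185.5 kt
Leg 5: heading 16.1°; drift -10.7° → track 5.4°, groundspeed 191.3 kt

Leg 1: track=277.6°, groundspeed=201.3 kt
Leg 2: track=332.9°, groundspeed=207.0 kt
Leg 3: track=111.2°, groundspeed=132.5 kt
Leg 4: track=251.1°, groundspeed=185.5 kt
Leg 5: track=5.4°, groundspeed=191.3 kt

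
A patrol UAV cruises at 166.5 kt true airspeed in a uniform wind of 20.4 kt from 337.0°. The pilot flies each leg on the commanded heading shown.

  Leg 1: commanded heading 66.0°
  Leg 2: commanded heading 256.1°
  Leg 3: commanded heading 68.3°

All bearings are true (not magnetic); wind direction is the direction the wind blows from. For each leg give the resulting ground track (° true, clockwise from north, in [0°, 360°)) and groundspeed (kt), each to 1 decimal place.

Leg 1: track=73.0°, groundspeed=167.4 kt
Leg 2: track=249.1°, groundspeed=164.5 kt
Leg 3: track=75.3°, groundspeed=168.2 kt

Leg 1: heading 66.0°; drift +7.0° → track 73.0°, groundspeed 167.4 kt
Leg 2: heading 256.1°; drift -7.0° → track 249.1°, groundspeed 164.5 kt
Leg 3: heading 68.3°; drift +7.0° → track 75.3°, groundspeed 168.2 kt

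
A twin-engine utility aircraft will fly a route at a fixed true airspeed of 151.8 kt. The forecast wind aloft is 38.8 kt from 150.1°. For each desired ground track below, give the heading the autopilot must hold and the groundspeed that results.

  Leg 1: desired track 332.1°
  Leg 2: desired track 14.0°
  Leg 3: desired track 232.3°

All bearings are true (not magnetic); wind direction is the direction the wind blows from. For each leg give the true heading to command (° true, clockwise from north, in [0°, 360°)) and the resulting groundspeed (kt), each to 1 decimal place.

Leg 1: heading=332.6°, groundspeed=190.6 kt
Leg 2: heading=24.2°, groundspeed=177.4 kt
Leg 3: heading=217.6°, groundspeed=141.6 kt

Leg 1: desired track 332.1°; wind correction +0.5° → command heading 332.6°, groundspeed 190.6 kt
Leg 2: desired track 14.0°; wind correction +10.2° → command heading 24.2°, groundspeed 177.4 kt
Leg 3: desired track 232.3°; wind correction -14.7° → command heading 217.6°, groundspeed 141.6 kt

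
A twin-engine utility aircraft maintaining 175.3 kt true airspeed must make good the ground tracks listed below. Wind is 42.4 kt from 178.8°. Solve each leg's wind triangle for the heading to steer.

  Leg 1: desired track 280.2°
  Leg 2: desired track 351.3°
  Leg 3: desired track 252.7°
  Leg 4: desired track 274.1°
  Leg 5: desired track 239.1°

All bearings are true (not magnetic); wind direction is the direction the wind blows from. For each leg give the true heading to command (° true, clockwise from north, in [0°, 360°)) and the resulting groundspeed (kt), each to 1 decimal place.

Leg 1: desired track 280.2°; wind correction -13.7° → command heading 266.5°, groundspeed 178.7 kt
Leg 2: desired track 351.3°; wind correction -1.8° → command heading 349.5°, groundspeed 217.2 kt
Leg 3: desired track 252.7°; wind correction -13.4° → command heading 239.3°, groundspeed 158.7 kt
Leg 4: desired track 274.1°; wind correction -13.9° → command heading 260.2°, groundspeed 174.1 kt
Leg 5: desired track 239.1°; wind correction -12.1° → command heading 227.0°, groundspeed 150.4 kt

Leg 1: heading=266.5°, groundspeed=178.7 kt
Leg 2: heading=349.5°, groundspeed=217.2 kt
Leg 3: heading=239.3°, groundspeed=158.7 kt
Leg 4: heading=260.2°, groundspeed=174.1 kt
Leg 5: heading=227.0°, groundspeed=150.4 kt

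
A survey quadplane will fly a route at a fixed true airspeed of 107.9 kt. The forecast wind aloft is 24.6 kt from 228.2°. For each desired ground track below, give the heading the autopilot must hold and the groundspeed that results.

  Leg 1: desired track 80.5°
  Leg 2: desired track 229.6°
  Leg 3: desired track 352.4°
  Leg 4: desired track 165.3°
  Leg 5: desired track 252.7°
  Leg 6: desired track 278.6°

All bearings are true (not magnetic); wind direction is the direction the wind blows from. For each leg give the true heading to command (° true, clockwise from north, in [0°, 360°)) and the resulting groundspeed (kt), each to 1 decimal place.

Leg 1: desired track 80.5°; wind correction +7.0° → command heading 87.5°, groundspeed 127.9 kt
Leg 2: desired track 229.6°; wind correction -0.3° → command heading 229.3°, groundspeed 83.3 kt
Leg 3: desired track 352.4°; wind correction -10.9° → command heading 341.5°, groundspeed 119.8 kt
Leg 4: desired track 165.3°; wind correction +11.7° → command heading 177.0°, groundspeed 94.4 kt
Leg 5: desired track 252.7°; wind correction -5.4° → command heading 247.3°, groundspeed 85.0 kt
Leg 6: desired track 278.6°; wind correction -10.1° → command heading 268.5°, groundspeed 90.5 kt

Leg 1: heading=87.5°, groundspeed=127.9 kt
Leg 2: heading=229.3°, groundspeed=83.3 kt
Leg 3: heading=341.5°, groundspeed=119.8 kt
Leg 4: heading=177.0°, groundspeed=94.4 kt
Leg 5: heading=247.3°, groundspeed=85.0 kt
Leg 6: heading=268.5°, groundspeed=90.5 kt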